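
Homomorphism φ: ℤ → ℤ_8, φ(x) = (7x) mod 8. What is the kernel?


Kernel = preimage of identity
ker(φ) = {x ∈ ℤ : 7x ≡ 0 (mod 8)}. gcd(7,8) = 1, so 7x ≡ 0 (mod 8) ⟺ x ≡ 0 (mod 8/1 = 8). Hence ker(φ) = 8ℤ

ker(φ) = 8ℤ


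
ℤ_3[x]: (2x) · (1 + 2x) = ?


Expand and collect like terms; reduce coefficients mod 3:
x^0: 0·1 = 0 ≡ 0 (mod 3)
x^1: 0·2 + 2·1 = 2 ≡ 2 (mod 3)
x^2: 2·2 = 4 ≡ 1 (mod 3)
Result: 2x + x^2

f · g = 2x + x^2


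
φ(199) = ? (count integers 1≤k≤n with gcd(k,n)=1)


Factor n: 199 = 199
φ(n) = n · ∏(1 - 1/p) over distinct primes p | n
φ(199) = 199 · (1 - 1/199) = 198

φ(199) = 198


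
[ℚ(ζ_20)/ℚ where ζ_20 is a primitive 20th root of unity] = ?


[ℚ(ζ_n):ℚ] = deg Φ_n(x) = φ(n). Here φ(20) = 8

[ℚ(ζ_20)/ℚ where ζ_20 is a primitive 20th root of unity] = 8


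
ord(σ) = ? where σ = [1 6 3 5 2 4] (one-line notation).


Cycle decomposition: (2 6 4 5)
Cycle lengths: 4
Order = lcm(4) = 4

ord(σ) = 4


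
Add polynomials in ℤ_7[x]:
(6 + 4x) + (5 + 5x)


Add coefficients mod 7:
x^0: 6 + 5 = 4 (mod 7)
x^1: 4 + 5 = 2 (mod 7)
Result: 4 + 2x

f + g = 4 + 2x


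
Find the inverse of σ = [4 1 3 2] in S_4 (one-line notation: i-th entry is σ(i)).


To find σ⁻¹, swap domain and range:
σ(1) = 4 → σ⁻¹(4) = 1
σ(2) = 1 → σ⁻¹(1) = 2
σ(3) = 3 → σ⁻¹(3) = 3
σ(4) = 2 → σ⁻¹(2) = 4

σ⁻¹ = [2 4 3 1]


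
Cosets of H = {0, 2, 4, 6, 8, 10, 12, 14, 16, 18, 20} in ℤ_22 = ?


H = {0, 2, 4, 6, 8, 10, 12, 14, 16, 18, 20}, |H| = 11
Number of cosets = |G|/|H| = 22/11 = 2
0 + H = {0, 2, 4, 6, 8, 10, 12, 14, 16, 18, 20}
1 + H = {1, 3, 5, 7, 9, 11, 13, 15, 17, 19, 21}

Cosets: 0+H={0,2,4,6,8,10,12,14,16,18,20}; 1+H={1,3,5,7,9,11,13,15,17,19,21}


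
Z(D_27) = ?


Z(G) = {g ∈ G | gx = xg for all x ∈ G}
For odd n, Z(D_n) = {e}: no nontrivial rotation commutes with all reflections

Z(D_27) = {e}


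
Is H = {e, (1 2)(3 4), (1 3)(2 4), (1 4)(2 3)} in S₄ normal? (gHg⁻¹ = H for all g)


H = {e, (1 2)(3 4), (1 3)(2 4), (1 4)(2 3)} in S₄
This is the Klein four-group V₄; it is normal in S₄ (it is a union of conjugacy classes)

Yes, normal subgroup


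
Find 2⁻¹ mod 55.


Use the extended Euclidean algorithm to write 1 = 2·s + 55·t; then s mod 55 is the inverse.
Euclidean algorithm:
  2 = 0·55 + 2
  55 = 27·2 + 1
  2 = 2·1 + 0
gcd(2,55) = 1
Back-substitution gives: 2·(-27) + 55·(1) = 1
So 2⁻¹ ≡ -27 ≡ 28 (mod 55)
Check: 2 × 28 = 56 ≡ 1 (mod 55) ✓

2⁻¹ ≡ 28 (mod 55)


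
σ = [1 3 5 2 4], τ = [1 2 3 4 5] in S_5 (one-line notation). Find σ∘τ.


σ∘τ: apply τ first, then σ
1 →τ 1 →σ 1
2 →τ 2 →σ 3
3 →τ 3 →σ 5
4 →τ 4 →σ 2
5 →τ 5 →σ 4

σ∘τ = [1 3 5 2 4]


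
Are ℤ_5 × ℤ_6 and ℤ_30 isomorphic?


Comparing ℤ_5 × ℤ_6 and ℤ_30:
gcd(5,6) = 1, so ℤ_5 × ℤ_6 ≅ ℤ_30 (CRT)

Yes, ℤ_5 × ℤ_6 ≅ ℤ_30


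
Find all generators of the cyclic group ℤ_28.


g generates ℤ_n iff gcd(g,n) = 1
Prime factors of 28: 2, 7
Generators are g ∈ {1,...,27} not divisible by any of these primes.
Generators: {1, 3, 5, 9, 11, 13, 15, 17, 19, 23, 25, 27}
Number of generators = φ(28) = 12

Generators of ℤ_28 = {1, 3, 5, 9, 11, 13, 15, 17, 19, 23, 25, 27}


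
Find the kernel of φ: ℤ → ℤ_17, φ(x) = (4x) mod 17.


Kernel = preimage of identity
ker(φ) = {x ∈ ℤ : 4x ≡ 0 (mod 17)}. gcd(4,17) = 1, so 4x ≡ 0 (mod 17) ⟺ x ≡ 0 (mod 17/1 = 17). Hence ker(φ) = 17ℤ

ker(φ) = 17ℤ


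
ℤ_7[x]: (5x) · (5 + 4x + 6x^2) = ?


Expand and collect like terms; reduce coefficients mod 7:
x^0: 0·5 = 0 ≡ 0 (mod 7)
x^1: 0·4 + 5·5 = 25 ≡ 4 (mod 7)
x^2: 0·6 + 5·4 = 20 ≡ 6 (mod 7)
x^3: 5·6 = 30 ≡ 2 (mod 7)
Result: 4x + 6x^2 + 2x^3

f · g = 4x + 6x^2 + 2x^3


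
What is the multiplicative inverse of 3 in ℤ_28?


Use the extended Euclidean algorithm to write 1 = 3·s + 28·t; then s mod 28 is the inverse.
Euclidean algorithm:
  3 = 0·28 + 3
  28 = 9·3 + 1
  3 = 3·1 + 0
gcd(3,28) = 1
Back-substitution gives: 3·(-9) + 28·(1) = 1
So 3⁻¹ ≡ -9 ≡ 19 (mod 28)
Check: 3 × 19 = 57 ≡ 1 (mod 28) ✓

3⁻¹ ≡ 19 (mod 28)


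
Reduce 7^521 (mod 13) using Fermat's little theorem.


Fermat's little theorem: if p is prime and gcd(a,p)=1, then a^(p-1) ≡ 1 (mod p)
p = 13 is prime, gcd(7,13) = 1
Reduce exponent: 521 mod 12 = 5
So 7^521 ≡ 7^5 (mod 13)
7^5 mod 13 = 11

7^521 ≡ 11 (mod 13)


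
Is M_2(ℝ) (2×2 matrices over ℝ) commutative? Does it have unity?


Matrix multiplication is non-commutative for n ≥ 2; the identity matrix I is the unity; singular matrices give zero divisors, so not an integral domain
Commutative: No
Integral domain: No
Has unity: Yes

M_2(ℝ) (2×2 matrices over ℝ): Commutative=No, Unity=Yes


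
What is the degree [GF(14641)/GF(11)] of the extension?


GF(14641) = GF(11^4), so the extension degree is 4

[GF(14641)/GF(11)] = 4


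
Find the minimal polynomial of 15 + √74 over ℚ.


Let α = 15 + √74. Then α - 15 = √74, so (α - 15)² = 74, giving α² - 30α + 151 = 0. Degree 2 and α ∉ ℚ, so this is the minimal polynomial.

Minimal polynomial: x² - 30x + 151


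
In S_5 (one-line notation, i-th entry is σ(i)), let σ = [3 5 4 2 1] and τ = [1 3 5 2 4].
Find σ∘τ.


σ∘τ: apply τ first, then σ
1 →τ 1 →σ 3
2 →τ 3 →σ 4
3 →τ 5 →σ 1
4 →τ 2 →σ 5
5 →τ 4 →σ 2

σ∘τ = [3 4 1 5 2]


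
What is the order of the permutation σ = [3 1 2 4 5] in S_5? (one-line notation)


Cycle decomposition: (1 3 2)
Cycle lengths: 3
Order = lcm(3) = 3

ord(σ) = 3


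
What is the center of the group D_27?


Z(G) = {g ∈ G | gx = xg for all x ∈ G}
For odd n, Z(D_n) = {e}: no nontrivial rotation commutes with all reflections

Z(D_27) = {e}


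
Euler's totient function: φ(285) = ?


Factor n: 285 = 3 × 5 × 19
φ(n) = n · ∏(1 - 1/p) over distinct primes p | n
φ(285) = 285 · (1 - 1/3) · (1 - 1/5) · (1 - 1/19) = 144

φ(285) = 144


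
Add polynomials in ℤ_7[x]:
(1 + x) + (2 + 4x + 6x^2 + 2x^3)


Add coefficients mod 7:
x^0: 1 + 2 = 3 (mod 7)
x^1: 1 + 4 = 5 (mod 7)
x^2: 0 + 6 = 6 (mod 7)
x^3: 0 + 2 = 2 (mod 7)
Result: 3 + 5x + 6x^2 + 2x^3

f + g = 3 + 5x + 6x^2 + 2x^3


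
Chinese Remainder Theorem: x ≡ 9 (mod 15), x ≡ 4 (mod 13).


m₁ = 15, m₂ = 13, gcd = 1, so CRT applies. M = m₁·m₂ = 195
Let M₁ = M/m₁ = 13, M₂ = M/m₂ = 15
Find y₁ ≡ M₁⁻¹ (mod m₁): 13⁻¹ ≡ 7 (mod 15)
Find y₂ ≡ M₂⁻¹ (mod m₂): 15⁻¹ ≡ 7 (mod 13)
x = a₁·M₁·y₁ + a₂·M₂·y₂ = 9·13·7 + 4·15·7 = 1239
Reduce mod 195: x ≡ 69
Check: 69 mod 15 = 9 ✓, 69 mod 13 = 4 ✓

x ≡ 69 (mod 195)


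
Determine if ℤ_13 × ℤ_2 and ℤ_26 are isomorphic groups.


Comparing ℤ_13 × ℤ_2 and ℤ_26:
gcd(13,2) = 1, so ℤ_13 × ℤ_2 ≅ ℤ_26 (CRT)

Yes, ℤ_13 × ℤ_2 ≅ ℤ_26


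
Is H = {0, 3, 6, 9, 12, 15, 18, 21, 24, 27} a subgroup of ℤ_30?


Subgroup test for H = {0, 3, 6, 9, 12, 15, 18, 21, 24, 27} in (ℤ_30, +):
(1) 0 ∈ H? Yes
(2) Closure: for all a,b ∈ H, (a+b) mod 30 ∈ H? Yes
(3) Inverses: for all a ∈ H, -a mod 30 ∈ H? Yes

Yes, H is a subgroup of ℤ_30


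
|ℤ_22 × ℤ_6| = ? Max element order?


|ℤ_22 × ℤ_6| = 22 × 6 = 132
Max element order = lcm(22,6) = 66
Cyclic? No (gcd=2)

|ℤ_22×ℤ_6| = 132, max element order = 66


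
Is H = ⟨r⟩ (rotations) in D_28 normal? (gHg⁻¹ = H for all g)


H = ⟨r⟩ (rotations) in D_28
The rotation subgroup ⟨r⟩ has index 2 in D_28, so it is normal

Yes, normal subgroup


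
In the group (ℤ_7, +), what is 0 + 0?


Operation: addition mod 7
0 + 0 = (a + b) mod 7 with a = 0, b = 0

0 + 0 = 0


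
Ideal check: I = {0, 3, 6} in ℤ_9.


Check ideal conditions for I = {0, 3, 6} in ℤ_9:
(1) I is an additive subgroup? Yes
(2) For r ∈ ℤ_9 and a ∈ I: r·a ∈ I? Yes

Yes, I is an ideal of ℤ_9


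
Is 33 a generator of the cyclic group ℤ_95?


g generates ℤ_n iff gcd(g, n) = 1
gcd(33, 95) = 1
Since gcd = 1, 33 is a generator.

Yes, 33 generates ℤ_95


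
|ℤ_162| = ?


ℤ_n has n elements.

|ℤ_162| = 162


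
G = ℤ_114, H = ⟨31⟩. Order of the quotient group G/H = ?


|⟨31⟩| = n / gcd(31, 114) = 114 / 1 = 114
H is normal (ℤ_114 is abelian).
|G/H| = |G| / |H| = 114 / 114 = 1

|G/H| = 1


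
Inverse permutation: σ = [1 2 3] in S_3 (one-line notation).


To find σ⁻¹, swap domain and range:
σ(1) = 1 → σ⁻¹(1) = 1
σ(2) = 2 → σ⁻¹(2) = 2
σ(3) = 3 → σ⁻¹(3) = 3

σ⁻¹ = [1 2 3]


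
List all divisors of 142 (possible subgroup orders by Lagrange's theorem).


Lagrange's theorem: |H| divides |G|
|G| = 142
Divisors of 142: 1, 2, 71, 142

Possible subgroup orders: {1, 2, 71, 142}


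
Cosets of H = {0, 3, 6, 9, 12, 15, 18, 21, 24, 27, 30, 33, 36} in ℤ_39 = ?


H = {0, 3, 6, 9, 12, 15, 18, 21, 24, 27, 30, 33, 36}, |H| = 13
Number of cosets = |G|/|H| = 39/13 = 3
0 + H = {0, 3, 6, 9, 12, 15, 18, 21, 24, 27, 30, 33, 36}
1 + H = {1, 4, 7, 10, 13, 16, 19, 22, 25, 28, 31, 34, 37}
2 + H = {2, 5, 8, 11, 14, 17, 20, 23, 26, 29, 32, 35, 38}

Cosets: 0+H={0,3,6,9,12,15,18,21,24,27,30,33,36}; 1+H={1,4,7,10,13,16,19,22,25,28,31,34,37}; 2+H={2,5,8,11,14,17,20,23,26,29,32,35,38}


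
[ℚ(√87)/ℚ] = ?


√87 has minimal polynomial x² - 87 (irreducible over ℚ since 87 is squarefree)

[ℚ(√87)/ℚ] = 2


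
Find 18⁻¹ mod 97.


Use the extended Euclidean algorithm to write 1 = 18·s + 97·t; then s mod 97 is the inverse.
Euclidean algorithm:
  18 = 0·97 + 18
  97 = 5·18 + 7
  18 = 2·7 + 4
  7 = 1·4 + 3
  4 = 1·3 + 1
  3 = 3·1 + 0
gcd(18,97) = 1
Back-substitution gives: 18·(27) + 97·(-5) = 1
So 18⁻¹ ≡ 27 ≡ 27 (mod 97)
Check: 18 × 27 = 486 ≡ 1 (mod 97) ✓

18⁻¹ ≡ 27 (mod 97)


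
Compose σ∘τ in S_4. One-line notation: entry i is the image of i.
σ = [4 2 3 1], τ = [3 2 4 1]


σ∘τ: apply τ first, then σ
1 →τ 3 →σ 3
2 →τ 2 →σ 2
3 →τ 4 →σ 1
4 →τ 1 →σ 4

σ∘τ = [3 2 1 4]


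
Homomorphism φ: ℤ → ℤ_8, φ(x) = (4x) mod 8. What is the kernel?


Kernel = preimage of identity
ker(φ) = {x ∈ ℤ : 4x ≡ 0 (mod 8)}. gcd(4,8) = 4, so 4x ≡ 0 (mod 8) ⟺ x ≡ 0 (mod 8/4 = 2). Hence ker(φ) = 2ℤ

ker(φ) = 2ℤ


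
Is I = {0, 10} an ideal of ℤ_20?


Check ideal conditions for I = {0, 10} in ℤ_20:
(1) I is an additive subgroup? Yes
(2) For r ∈ ℤ_20 and a ∈ I: r·a ∈ I? Yes

Yes, I is an ideal of ℤ_20


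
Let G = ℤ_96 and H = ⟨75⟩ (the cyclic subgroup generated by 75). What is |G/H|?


|⟨75⟩| = n / gcd(75, 96) = 96 / 3 = 32
H is normal (ℤ_96 is abelian).
|G/H| = |G| / |H| = 96 / 32 = 3

|G/H| = 3


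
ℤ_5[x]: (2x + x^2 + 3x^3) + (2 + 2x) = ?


Add coefficients mod 5:
x^0: 0 + 2 = 2 (mod 5)
x^1: 2 + 2 = 4 (mod 5)
x^2: 1 + 0 = 1 (mod 5)
x^3: 3 + 0 = 3 (mod 5)
Result: 2 + 4x + x^2 + 3x^3

f + g = 2 + 4x + x^2 + 3x^3


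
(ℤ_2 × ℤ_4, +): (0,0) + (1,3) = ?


Operation: componentwise addition mod (2, 4)
(0,0) + (1,3) = ((a₁+b₁) mod 2, (a₂+b₂) mod 4) with a = (0,0), b = (1,3)

(0,0) + (1,3) = (1,3)


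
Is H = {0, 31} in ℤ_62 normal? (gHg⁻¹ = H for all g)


H = {0, 31} in ℤ_62
ℤ_62 is abelian; every subgroup of an abelian group is normal

Yes, normal subgroup


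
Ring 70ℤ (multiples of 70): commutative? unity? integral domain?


70ℤ is a commutative ring under +,× but has no multiplicative identity (1 ∉ 70ℤ); it has no zero divisors, but without unity it is not an integral domain
Commutative: Yes
Integral domain: No
Has unity: No

70ℤ (multiples of 70): Commutative=Yes, Unity=No


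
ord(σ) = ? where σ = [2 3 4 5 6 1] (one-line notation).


Cycle decomposition: (1 2 3 4 5 6)
Cycle lengths: 6
Order = lcm(6) = 6

ord(σ) = 6


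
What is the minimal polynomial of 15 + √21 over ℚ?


Let α = 15 + √21. Then α - 15 = √21, so (α - 15)² = 21, giving α² - 30α + 204 = 0. Degree 2 and α ∉ ℚ, so this is the minimal polynomial.

Minimal polynomial: x² - 30x + 204


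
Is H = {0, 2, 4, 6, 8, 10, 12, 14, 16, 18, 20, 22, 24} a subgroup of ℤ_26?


Subgroup test for H = {0, 2, 4, 6, 8, 10, 12, 14, 16, 18, 20, 22, 24} in (ℤ_26, +):
(1) 0 ∈ H? Yes
(2) Closure: for all a,b ∈ H, (a+b) mod 26 ∈ H? Yes
(3) Inverses: for all a ∈ H, -a mod 26 ∈ H? Yes

Yes, H is a subgroup of ℤ_26


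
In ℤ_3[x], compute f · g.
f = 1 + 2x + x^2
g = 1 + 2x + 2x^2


Expand and collect like terms; reduce coefficients mod 3:
x^0: 1·1 = 1 ≡ 1 (mod 3)
x^1: 1·2 + 2·1 = 4 ≡ 1 (mod 3)
x^2: 1·2 + 2·2 + 1·1 = 7 ≡ 1 (mod 3)
x^3: 2·2 + 1·2 = 6 ≡ 0 (mod 3)
x^4: 1·2 = 2 ≡ 2 (mod 3)
Result: 1 + x + x^2 + 2x^4

f · g = 1 + x + x^2 + 2x^4


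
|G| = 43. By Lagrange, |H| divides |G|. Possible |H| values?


Lagrange's theorem: |H| divides |G|
|G| = 43
Divisors of 43: 1, 43

Possible subgroup orders: {1, 43}


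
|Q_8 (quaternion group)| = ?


Q_8 = {±1, ±i, ±j, ±k}
|Q_8| = 8

|Q_8 (quaternion group)| = 8


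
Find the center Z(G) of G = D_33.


Z(G) = {g ∈ G | gx = xg for all x ∈ G}
For odd n, Z(D_n) = {e}: no nontrivial rotation commutes with all reflections

Z(D_33) = {e}


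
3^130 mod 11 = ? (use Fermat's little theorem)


Fermat's little theorem: if p is prime and gcd(a,p)=1, then a^(p-1) ≡ 1 (mod p)
p = 11 is prime, gcd(3,11) = 1
Reduce exponent: 130 mod 10 = 0
So 3^130 ≡ 3^0 (mod 11)
3^0 = 1

3^130 ≡ 1 (mod 11)


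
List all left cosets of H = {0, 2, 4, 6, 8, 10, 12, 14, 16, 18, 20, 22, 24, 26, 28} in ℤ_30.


H = {0, 2, 4, 6, 8, 10, 12, 14, 16, 18, 20, 22, 24, 26, 28}, |H| = 15
Number of cosets = |G|/|H| = 30/15 = 2
0 + H = {0, 2, 4, 6, 8, 10, 12, 14, 16, 18, 20, 22, 24, 26, 28}
1 + H = {1, 3, 5, 7, 9, 11, 13, 15, 17, 19, 21, 23, 25, 27, 29}

Cosets: 0+H={0,2,4,6,8,10,12,14,16,18,20,22,24,26,28}; 1+H={1,3,5,7,9,11,13,15,17,19,21,23,25,27,29}


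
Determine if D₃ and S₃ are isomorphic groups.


Comparing D₃ and S₃:
Both are the unique non-abelian group of order 6

Yes, D₃ ≅ S₃


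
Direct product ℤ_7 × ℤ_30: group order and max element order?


|ℤ_7 × ℤ_30| = 7 × 30 = 210
Max element order = lcm(7,30) = 210
Cyclic? Yes (gcd=1)

|ℤ_7×ℤ_30| = 210, max element order = 210


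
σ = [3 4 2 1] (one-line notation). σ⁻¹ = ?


To find σ⁻¹, swap domain and range:
σ(1) = 3 → σ⁻¹(3) = 1
σ(2) = 4 → σ⁻¹(4) = 2
σ(3) = 2 → σ⁻¹(2) = 3
σ(4) = 1 → σ⁻¹(1) = 4

σ⁻¹ = [4 3 1 2]


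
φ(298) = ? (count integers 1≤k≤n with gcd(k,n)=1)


Factor n: 298 = 2 × 149
φ(n) = n · ∏(1 - 1/p) over distinct primes p | n
φ(298) = 298 · (1 - 1/2) · (1 - 1/149) = 148

φ(298) = 148


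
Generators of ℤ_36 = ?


g generates ℤ_n iff gcd(g,n) = 1
Prime factors of 36: 2, 3
Generators are g ∈ {1,...,35} not divisible by any of these primes.
Generators: {1, 5, 7, 11, 13, 17, 19, 23, 25, 29, 31, 35}
Number of generators = φ(36) = 12

Generators of ℤ_36 = {1, 5, 7, 11, 13, 17, 19, 23, 25, 29, 31, 35}


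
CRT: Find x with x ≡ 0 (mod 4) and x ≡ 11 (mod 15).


m₁ = 4, m₂ = 15, gcd = 1, so CRT applies. M = m₁·m₂ = 60
Let M₁ = M/m₁ = 15, M₂ = M/m₂ = 4
Find y₁ ≡ M₁⁻¹ (mod m₁): 15⁻¹ ≡ 3 (mod 4)
Find y₂ ≡ M₂⁻¹ (mod m₂): 4⁻¹ ≡ 4 (mod 15)
x = a₁·M₁·y₁ + a₂·M₂·y₂ = 0·15·3 + 11·4·4 = 176
Reduce mod 60: x ≡ 56
Check: 56 mod 4 = 0 ✓, 56 mod 15 = 11 ✓

x ≡ 56 (mod 60)


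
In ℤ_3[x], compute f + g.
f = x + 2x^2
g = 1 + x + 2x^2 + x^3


Add coefficients mod 3:
x^0: 0 + 1 = 1 (mod 3)
x^1: 1 + 1 = 2 (mod 3)
x^2: 2 + 2 = 1 (mod 3)
x^3: 0 + 1 = 1 (mod 3)
Result: 1 + 2x + x^2 + x^3

f + g = 1 + 2x + x^2 + x^3


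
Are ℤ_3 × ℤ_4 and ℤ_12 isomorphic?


Comparing ℤ_3 × ℤ_4 and ℤ_12:
gcd(3,4) = 1, so ℤ_3 × ℤ_4 ≅ ℤ_12 (CRT)

Yes, ℤ_3 × ℤ_4 ≅ ℤ_12


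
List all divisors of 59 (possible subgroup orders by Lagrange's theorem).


Lagrange's theorem: |H| divides |G|
|G| = 59
Divisors of 59: 1, 59

Possible subgroup orders: {1, 59}


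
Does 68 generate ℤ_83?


g generates ℤ_n iff gcd(g, n) = 1
gcd(68, 83) = 1
Since gcd = 1, 68 is a generator.

Yes, 68 generates ℤ_83


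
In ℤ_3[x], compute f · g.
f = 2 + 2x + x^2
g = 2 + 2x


Expand and collect like terms; reduce coefficients mod 3:
x^0: 2·2 = 4 ≡ 1 (mod 3)
x^1: 2·2 + 2·2 = 8 ≡ 2 (mod 3)
x^2: 2·2 + 1·2 = 6 ≡ 0 (mod 3)
x^3: 1·2 = 2 ≡ 2 (mod 3)
Result: 1 + 2x + 2x^3

f · g = 1 + 2x + 2x^3


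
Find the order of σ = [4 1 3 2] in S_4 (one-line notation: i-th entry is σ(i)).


Cycle decomposition: (1 4 2)
Cycle lengths: 3
Order = lcm(3) = 3

ord(σ) = 3


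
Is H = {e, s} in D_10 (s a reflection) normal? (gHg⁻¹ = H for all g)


H = {e, s} in D_10 (s a reflection)
r·s·r⁻¹ = sr⁻² ≠ s for n ≥ 3, so {e, s} is not closed under conjugation

No, not a normal subgroup


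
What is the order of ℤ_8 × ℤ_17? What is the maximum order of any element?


|ℤ_8 × ℤ_17| = 8 × 17 = 136
Max element order = lcm(8,17) = 136
Cyclic? Yes (gcd=1)

|ℤ_8×ℤ_17| = 136, max element order = 136


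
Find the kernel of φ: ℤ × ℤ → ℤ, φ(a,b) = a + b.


Kernel = preimage of identity
ker(φ) = {(a,b) ∈ ℤ² | a+b = 0} = {(a,-a) | a ∈ ℤ}

ker(φ) = {(a,-a) | a ∈ ℤ}


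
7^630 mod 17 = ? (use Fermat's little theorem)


Fermat's little theorem: if p is prime and gcd(a,p)=1, then a^(p-1) ≡ 1 (mod p)
p = 17 is prime, gcd(7,17) = 1
Reduce exponent: 630 mod 16 = 6
So 7^630 ≡ 7^6 (mod 17)
7^6 mod 17 = 9

7^630 ≡ 9 (mod 17)


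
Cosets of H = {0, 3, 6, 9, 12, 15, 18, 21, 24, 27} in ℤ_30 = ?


H = {0, 3, 6, 9, 12, 15, 18, 21, 24, 27}, |H| = 10
Number of cosets = |G|/|H| = 30/10 = 3
0 + H = {0, 3, 6, 9, 12, 15, 18, 21, 24, 27}
1 + H = {1, 4, 7, 10, 13, 16, 19, 22, 25, 28}
2 + H = {2, 5, 8, 11, 14, 17, 20, 23, 26, 29}

Cosets: 0+H={0,3,6,9,12,15,18,21,24,27}; 1+H={1,4,7,10,13,16,19,22,25,28}; 2+H={2,5,8,11,14,17,20,23,26,29}


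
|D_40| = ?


|D_n| = 2n (n rotations and n reflections)
|D_40| = 2×40 = 80

|D_40| = 80


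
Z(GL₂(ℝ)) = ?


Z(G) = {g ∈ G | gx = xg for all x ∈ G}
Only scalar multiples of the identity commute with all invertible matrices

Z(GL₂(ℝ)) = {aI : a ∈ ℝ, a ≠ 0}


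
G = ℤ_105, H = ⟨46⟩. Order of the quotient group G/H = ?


|⟨46⟩| = n / gcd(46, 105) = 105 / 1 = 105
H is normal (ℤ_105 is abelian).
|G/H| = |G| / |H| = 105 / 105 = 1

|G/H| = 1


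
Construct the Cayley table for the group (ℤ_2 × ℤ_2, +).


Elements: {(0,0), (0,1), (1,0), (1,1)}
Operation: componentwise addition mod (2, 2)
Entry (a, b) = ((a₁+b₁) mod 2, (a₂+b₂) mod 2)

Cayley table:
      | (0,0) | (0,1) | (1,0) | (1,1)
(0,0) | (0,0) | (0,1) | (1,0) | (1,1)
(0,1) | (0,1) | (0,0) | (1,1) | (1,0)
(1,0) | (1,0) | (1,1) | (0,0) | (0,1)
(1,1) | (1,1) | (1,0) | (0,1) | (0,0)


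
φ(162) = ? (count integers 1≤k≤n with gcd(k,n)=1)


Factor n: 162 = 2 × 3^4
φ(n) = n · ∏(1 - 1/p) over distinct primes p | n
φ(162) = 162 · (1 - 1/2) · (1 - 1/3) = 54

φ(162) = 54


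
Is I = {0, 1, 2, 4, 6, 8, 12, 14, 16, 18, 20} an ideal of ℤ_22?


Check ideal conditions for I = {0, 1, 2, 4, 6, 8, 12, 14, 16, 18, 20} in ℤ_22:
(1) I is an additive subgroup? No
(2) For r ∈ ℤ_22 and a ∈ I: r·a ∈ I? No  [counterexample: r=2, a=16, r·a mod 22 = 10 ∉ I]

No, I is not an ideal of ℤ_22


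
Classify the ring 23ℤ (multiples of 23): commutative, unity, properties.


23ℤ is a commutative ring under +,× but has no multiplicative identity (1 ∉ 23ℤ); it has no zero divisors, but without unity it is not an integral domain
Commutative: Yes
Integral domain: No
Has unity: No

23ℤ (multiples of 23): Commutative=Yes, Unity=No


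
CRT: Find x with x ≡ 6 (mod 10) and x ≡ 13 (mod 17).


m₁ = 10, m₂ = 17, gcd = 1, so CRT applies. M = m₁·m₂ = 170
Let M₁ = M/m₁ = 17, M₂ = M/m₂ = 10
Find y₁ ≡ M₁⁻¹ (mod m₁): 17⁻¹ ≡ 3 (mod 10)
Find y₂ ≡ M₂⁻¹ (mod m₂): 10⁻¹ ≡ 12 (mod 17)
x = a₁·M₁·y₁ + a₂·M₂·y₂ = 6·17·3 + 13·10·12 = 1866
Reduce mod 170: x ≡ 166
Check: 166 mod 10 = 6 ✓, 166 mod 17 = 13 ✓

x ≡ 166 (mod 170)


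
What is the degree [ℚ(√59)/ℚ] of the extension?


√59 has minimal polynomial x² - 59 (irreducible over ℚ since 59 is squarefree)

[ℚ(√59)/ℚ] = 2


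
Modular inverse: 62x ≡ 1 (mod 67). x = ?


Use the extended Euclidean algorithm to write 1 = 62·s + 67·t; then s mod 67 is the inverse.
Euclidean algorithm:
  62 = 0·67 + 62
  67 = 1·62 + 5
  62 = 12·5 + 2
  5 = 2·2 + 1
  2 = 2·1 + 0
gcd(62,67) = 1
Back-substitution gives: 62·(-27) + 67·(25) = 1
So 62⁻¹ ≡ -27 ≡ 40 (mod 67)
Check: 62 × 40 = 2480 ≡ 1 (mod 67) ✓

62⁻¹ ≡ 40 (mod 67)


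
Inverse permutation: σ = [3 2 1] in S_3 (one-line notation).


To find σ⁻¹, swap domain and range:
σ(1) = 3 → σ⁻¹(3) = 1
σ(2) = 2 → σ⁻¹(2) = 2
σ(3) = 1 → σ⁻¹(1) = 3

σ⁻¹ = [3 2 1]


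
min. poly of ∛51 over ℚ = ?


∛51 satisfies x³ - 51 = 0, irreducible over ℚ (no rational root; 51 is not a perfect cube)

Minimal polynomial: x³ - 51


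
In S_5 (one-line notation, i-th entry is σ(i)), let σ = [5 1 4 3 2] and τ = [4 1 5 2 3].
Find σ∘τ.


σ∘τ: apply τ first, then σ
1 →τ 4 →σ 3
2 →τ 1 →σ 5
3 →τ 5 →σ 2
4 →τ 2 →σ 1
5 →τ 3 →σ 4

σ∘τ = [3 5 2 1 4]


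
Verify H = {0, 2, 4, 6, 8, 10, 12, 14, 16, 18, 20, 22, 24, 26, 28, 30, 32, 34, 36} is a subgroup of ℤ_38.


Subgroup test for H = {0, 2, 4, 6, 8, 10, 12, 14, 16, 18, 20, 22, 24, 26, 28, 30, 32, 34, 36} in (ℤ_38, +):
(1) 0 ∈ H? Yes
(2) Closure: for all a,b ∈ H, (a+b) mod 38 ∈ H? Yes
(3) Inverses: for all a ∈ H, -a mod 38 ∈ H? Yes

Yes, H is a subgroup of ℤ_38


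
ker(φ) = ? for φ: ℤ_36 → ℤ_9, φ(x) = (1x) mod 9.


Kernel = preimage of identity
ker(φ) = {x ∈ ℤ_36 : 1x ≡ 0 (mod 9)}. Since 9 | 36, φ is well-defined. The kernel is the cyclic subgroup ⟨9⟩ of ℤ_36 (order 4), i.e. {0, 9, 18, 27}

ker(φ) = {0, 9, 18, 27}


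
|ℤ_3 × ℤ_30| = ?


|A × B| = |A| · |B|
|ℤ_3 × ℤ_30| = 3 × 30 = 90

|ℤ_3 × ℤ_30| = 90


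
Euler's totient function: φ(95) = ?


Factor n: 95 = 5 × 19
φ(n) = n · ∏(1 - 1/p) over distinct primes p | n
φ(95) = 95 · (1 - 1/5) · (1 - 1/19) = 72

φ(95) = 72


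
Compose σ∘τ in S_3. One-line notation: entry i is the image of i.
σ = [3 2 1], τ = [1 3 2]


σ∘τ: apply τ first, then σ
1 →τ 1 →σ 3
2 →τ 3 →σ 1
3 →τ 2 →σ 2

σ∘τ = [3 1 2]


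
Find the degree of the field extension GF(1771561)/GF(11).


GF(1771561) = GF(11^6), so the extension degree is 6

[GF(1771561)/GF(11)] = 6


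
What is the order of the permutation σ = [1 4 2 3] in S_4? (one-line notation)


Cycle decomposition: (2 4 3)
Cycle lengths: 3
Order = lcm(3) = 3

ord(σ) = 3


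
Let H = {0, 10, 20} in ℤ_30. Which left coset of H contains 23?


23 + H = {23 + h (mod 30) : h ∈ H}
23+0=23, 23+10=3, 23+20=13
23 + H = {3, 13, 23} = 3 + H

23 + H = {3, 13, 23}


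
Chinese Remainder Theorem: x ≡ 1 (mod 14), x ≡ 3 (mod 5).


m₁ = 14, m₂ = 5, gcd = 1, so CRT applies. M = m₁·m₂ = 70
Let M₁ = M/m₁ = 5, M₂ = M/m₂ = 14
Find y₁ ≡ M₁⁻¹ (mod m₁): 5⁻¹ ≡ 3 (mod 14)
Find y₂ ≡ M₂⁻¹ (mod m₂): 14⁻¹ ≡ 4 (mod 5)
x = a₁·M₁·y₁ + a₂·M₂·y₂ = 1·5·3 + 3·14·4 = 183
Reduce mod 70: x ≡ 43
Check: 43 mod 14 = 1 ✓, 43 mod 5 = 3 ✓

x ≡ 43 (mod 70)


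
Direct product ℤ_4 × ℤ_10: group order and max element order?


|ℤ_4 × ℤ_10| = 4 × 10 = 40
Max element order = lcm(4,10) = 20
Cyclic? No (gcd=2)

|ℤ_4×ℤ_10| = 40, max element order = 20


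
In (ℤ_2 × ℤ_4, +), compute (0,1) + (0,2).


Operation: componentwise addition mod (2, 4)
(0,1) + (0,2) = ((a₁+b₁) mod 2, (a₂+b₂) mod 4) with a = (0,1), b = (0,2)

(0,1) + (0,2) = (0,3)


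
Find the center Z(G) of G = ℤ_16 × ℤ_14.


Z(G) = {g ∈ G | gx = xg for all x ∈ G}
Direct product of abelian groups is abelian, so Z(G) = G

Z(ℤ_16 × ℤ_14) = ℤ_16 × ℤ_14


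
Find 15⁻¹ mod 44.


Use the extended Euclidean algorithm to write 1 = 15·s + 44·t; then s mod 44 is the inverse.
Euclidean algorithm:
  15 = 0·44 + 15
  44 = 2·15 + 14
  15 = 1·14 + 1
  14 = 14·1 + 0
gcd(15,44) = 1
Back-substitution gives: 15·(3) + 44·(-1) = 1
So 15⁻¹ ≡ 3 ≡ 3 (mod 44)
Check: 15 × 3 = 45 ≡ 1 (mod 44) ✓

15⁻¹ ≡ 3 (mod 44)


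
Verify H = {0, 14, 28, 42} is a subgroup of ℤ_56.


Subgroup test for H = {0, 14, 28, 42} in (ℤ_56, +):
(1) 0 ∈ H? Yes
(2) Closure: for all a,b ∈ H, (a+b) mod 56 ∈ H? Yes
(3) Inverses: for all a ∈ H, -a mod 56 ∈ H? Yes

Yes, H is a subgroup of ℤ_56


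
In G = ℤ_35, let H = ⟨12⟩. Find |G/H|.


|⟨12⟩| = n / gcd(12, 35) = 35 / 1 = 35
H is normal (ℤ_35 is abelian).
|G/H| = |G| / |H| = 35 / 35 = 1

|G/H| = 1


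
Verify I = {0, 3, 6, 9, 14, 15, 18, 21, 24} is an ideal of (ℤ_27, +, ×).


Check ideal conditions for I = {0, 3, 6, 9, 14, 15, 18, 21, 24} in ℤ_27:
(1) I is an additive subgroup? No
(2) For r ∈ ℤ_27 and a ∈ I: r·a ∈ I? No  [counterexample: r=2, a=6, r·a mod 27 = 12 ∉ I]

No, I is not an ideal of ℤ_27


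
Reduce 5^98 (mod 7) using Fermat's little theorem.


Fermat's little theorem: if p is prime and gcd(a,p)=1, then a^(p-1) ≡ 1 (mod p)
p = 7 is prime, gcd(5,7) = 1
Reduce exponent: 98 mod 6 = 2
So 5^98 ≡ 5^2 (mod 7)
5^2 mod 7 = 4

5^98 ≡ 4 (mod 7)


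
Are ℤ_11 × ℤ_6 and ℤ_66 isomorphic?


Comparing ℤ_11 × ℤ_6 and ℤ_66:
gcd(11,6) = 1, so ℤ_11 × ℤ_6 ≅ ℤ_66 (CRT)

Yes, ℤ_11 × ℤ_6 ≅ ℤ_66


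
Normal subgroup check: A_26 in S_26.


H = A_26 in S_26
A_26 has index 2 in S_26, and every subgroup of index 2 is normal

Yes, normal subgroup


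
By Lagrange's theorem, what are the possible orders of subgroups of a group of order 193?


Lagrange's theorem: |H| divides |G|
|G| = 193
Divisors of 193: 1, 193

Possible subgroup orders: {1, 193}


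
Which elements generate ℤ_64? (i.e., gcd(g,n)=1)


g generates ℤ_n iff gcd(g,n) = 1
Prime factors of 64: 2
Generators are g ∈ {1,...,63} not divisible by any of these primes.
Generators: {1, 3, 5, 7, 9, 11, 13, 15, 17, 19, 21, 23, 25, 27, 29, 31, 33, 35, 37, 39, 41, 43, 45, 47, 49, 51, 53, 55, 57, 59, 61, 63}
Number of generators = φ(64) = 32

Generators of ℤ_64 = {1, 3, 5, 7, 9, 11, 13, 15, 17, 19, 21, 23, 25, 27, 29, 31, 33, 35, 37, 39, 41, 43, 45, 47, 49, 51, 53, 55, 57, 59, 61, 63}


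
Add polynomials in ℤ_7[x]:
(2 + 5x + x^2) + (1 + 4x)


Add coefficients mod 7:
x^0: 2 + 1 = 3 (mod 7)
x^1: 5 + 4 = 2 (mod 7)
x^2: 1 + 0 = 1 (mod 7)
Result: 3 + 2x + x^2

f + g = 3 + 2x + x^2


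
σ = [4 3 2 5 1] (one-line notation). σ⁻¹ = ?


To find σ⁻¹, swap domain and range:
σ(1) = 4 → σ⁻¹(4) = 1
σ(2) = 3 → σ⁻¹(3) = 2
σ(3) = 2 → σ⁻¹(2) = 3
σ(4) = 5 → σ⁻¹(5) = 4
σ(5) = 1 → σ⁻¹(1) = 5

σ⁻¹ = [5 3 2 1 4]


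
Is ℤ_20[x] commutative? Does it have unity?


ℤ_20 has zero divisors (2·10 ≡ 0), and these lift to constant zero divisors in ℤ_20[x]; so not an integral domain
Commutative: Yes
Integral domain: No
Has unity: Yes

ℤ_20[x]: Commutative=Yes, Unity=Yes


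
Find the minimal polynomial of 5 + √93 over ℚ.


Let α = 5 + √93. Then α - 5 = √93, so (α - 5)² = 93, giving α² - 10α - 68 = 0. Degree 2 and α ∉ ℚ, so this is the minimal polynomial.

Minimal polynomial: x² - 10x - 68


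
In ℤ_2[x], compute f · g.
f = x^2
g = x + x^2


Expand and collect like terms; reduce coefficients mod 2:
x^0: 0·0 = 0 ≡ 0 (mod 2)
x^1: 0·1 + 0·0 = 0 ≡ 0 (mod 2)
x^2: 0·1 + 0·1 + 1·0 = 0 ≡ 0 (mod 2)
x^3: 0·1 + 1·1 = 1 ≡ 1 (mod 2)
x^4: 1·1 = 1 ≡ 1 (mod 2)
Result: x^3 + x^4

f · g = x^3 + x^4


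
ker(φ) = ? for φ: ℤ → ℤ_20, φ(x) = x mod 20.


Kernel = preimage of identity
ker(φ) = {x ∈ ℤ : x ≡ 0 (mod 20)} = 20ℤ = {0, ±20, ±40, ...}

ker(φ) = 20ℤ


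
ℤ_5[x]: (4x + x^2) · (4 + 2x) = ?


Expand and collect like terms; reduce coefficients mod 5:
x^0: 0·4 = 0 ≡ 0 (mod 5)
x^1: 0·2 + 4·4 = 16 ≡ 1 (mod 5)
x^2: 4·2 + 1·4 = 12 ≡ 2 (mod 5)
x^3: 1·2 = 2 ≡ 2 (mod 5)
Result: x + 2x^2 + 2x^3

f · g = x + 2x^2 + 2x^3


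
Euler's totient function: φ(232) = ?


Factor n: 232 = 2^3 × 29
φ(n) = n · ∏(1 - 1/p) over distinct primes p | n
φ(232) = 232 · (1 - 1/2) · (1 - 1/29) = 112

φ(232) = 112


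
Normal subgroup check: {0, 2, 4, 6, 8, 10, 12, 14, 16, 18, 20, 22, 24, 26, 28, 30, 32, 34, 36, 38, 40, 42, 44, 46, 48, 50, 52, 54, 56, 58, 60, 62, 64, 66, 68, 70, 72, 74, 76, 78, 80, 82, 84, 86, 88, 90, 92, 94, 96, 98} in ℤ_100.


H = {0, 2, 4, 6, 8, 10, 12, 14, 16, 18, 20, 22, 24, 26, 28, 30, 32, 34, 36, 38, 40, 42, 44, 46, 48, 50, 52, 54, 56, 58, 60, 62, 64, 66, 68, 70, 72, 74, 76, 78, 80, 82, 84, 86, 88, 90, 92, 94, 96, 98} in ℤ_100
ℤ_100 is abelian; every subgroup of an abelian group is normal

Yes, normal subgroup


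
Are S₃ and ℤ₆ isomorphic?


Comparing S₃ and ℤ₆:
S₃ is non-abelian, ℤ₆ is abelian

No, S₃ ≇ ℤ₆


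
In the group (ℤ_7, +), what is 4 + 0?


Operation: addition mod 7
4 + 0 = (a + b) mod 7 with a = 4, b = 0

4 + 0 = 4


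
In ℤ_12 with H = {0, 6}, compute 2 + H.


2 + H = {2 + h (mod 12) : h ∈ H}
2+0=2, 2+6=8

2 + H = {2, 8}


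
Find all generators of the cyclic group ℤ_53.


g generates ℤ_n iff gcd(g,n) = 1
Prime factors of 53: 53
Generators are g ∈ {1,...,52} not divisible by any of these primes.
Generators: {1, 2, 3, 4, 5, 6, 7, 8, 9, 10, 11, 12, 13, 14, 15, 16, 17, 18, 19, 20, 21, 22, 23, 24, 25, 26, 27, 28, 29, 30, 31, 32, 33, 34, 35, 36, 37, 38, 39, 40, 41, 42, 43, 44, 45, 46, 47, 48, 49, 50, 51, 52}
Number of generators = φ(53) = 52

Generators of ℤ_53 = {1, 2, 3, 4, 5, 6, 7, 8, 9, 10, 11, 12, 13, 14, 15, 16, 17, 18, 19, 20, 21, 22, 23, 24, 25, 26, 27, 28, 29, 30, 31, 32, 33, 34, 35, 36, 37, 38, 39, 40, 41, 42, 43, 44, 45, 46, 47, 48, 49, 50, 51, 52}


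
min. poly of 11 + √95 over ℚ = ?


Let α = 11 + √95. Then α - 11 = √95, so (α - 11)² = 95, giving α² - 22α + 26 = 0. Degree 2 and α ∉ ℚ, so this is the minimal polynomial.

Minimal polynomial: x² - 22x + 26


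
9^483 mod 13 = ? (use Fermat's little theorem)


Fermat's little theorem: if p is prime and gcd(a,p)=1, then a^(p-1) ≡ 1 (mod p)
p = 13 is prime, gcd(9,13) = 1
Reduce exponent: 483 mod 12 = 3
So 9^483 ≡ 9^3 (mod 13)
9^3 mod 13 = 1

9^483 ≡ 1 (mod 13)


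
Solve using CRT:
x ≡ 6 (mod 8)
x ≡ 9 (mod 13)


m₁ = 8, m₂ = 13, gcd = 1, so CRT applies. M = m₁·m₂ = 104
Let M₁ = M/m₁ = 13, M₂ = M/m₂ = 8
Find y₁ ≡ M₁⁻¹ (mod m₁): 13⁻¹ ≡ 5 (mod 8)
Find y₂ ≡ M₂⁻¹ (mod m₂): 8⁻¹ ≡ 5 (mod 13)
x = a₁·M₁·y₁ + a₂·M₂·y₂ = 6·13·5 + 9·8·5 = 750
Reduce mod 104: x ≡ 22
Check: 22 mod 8 = 6 ✓, 22 mod 13 = 9 ✓

x ≡ 22 (mod 104)


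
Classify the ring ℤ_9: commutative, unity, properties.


ℤ_9 is a commutative ring with unity 1; 9 = 3×3 is composite, so 3·3 ≡ 0 gives zero divisors (not an integral domain)
Commutative: Yes
Integral domain: No
Has unity: Yes

ℤ_9: Commutative=Yes, Unity=Yes


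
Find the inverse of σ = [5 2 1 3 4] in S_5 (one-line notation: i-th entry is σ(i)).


To find σ⁻¹, swap domain and range:
σ(1) = 5 → σ⁻¹(5) = 1
σ(2) = 2 → σ⁻¹(2) = 2
σ(3) = 1 → σ⁻¹(1) = 3
σ(4) = 3 → σ⁻¹(3) = 4
σ(5) = 4 → σ⁻¹(4) = 5

σ⁻¹ = [3 2 4 5 1]


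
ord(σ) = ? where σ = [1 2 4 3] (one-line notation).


Cycle decomposition: (3 4)
Cycle lengths: 2
Order = lcm(2) = 2

ord(σ) = 2


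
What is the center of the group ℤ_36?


Z(G) = {g ∈ G | gx = xg for all x ∈ G}
ℤ_36 is abelian, so Z(G) = G

Z(ℤ_36) = ℤ_36


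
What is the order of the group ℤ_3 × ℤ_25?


|A × B| = |A| · |B|
|ℤ_3 × ℤ_25| = 3 × 25 = 75

|ℤ_3 × ℤ_25| = 75


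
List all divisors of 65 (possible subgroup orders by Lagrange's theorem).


Lagrange's theorem: |H| divides |G|
|G| = 65
Divisors of 65: 1, 5, 13, 65

Possible subgroup orders: {1, 5, 13, 65}


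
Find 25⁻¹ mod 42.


Use the extended Euclidean algorithm to write 1 = 25·s + 42·t; then s mod 42 is the inverse.
Euclidean algorithm:
  25 = 0·42 + 25
  42 = 1·25 + 17
  25 = 1·17 + 8
  17 = 2·8 + 1
  8 = 8·1 + 0
gcd(25,42) = 1
Back-substitution gives: 25·(-5) + 42·(3) = 1
So 25⁻¹ ≡ -5 ≡ 37 (mod 42)
Check: 25 × 37 = 925 ≡ 1 (mod 42) ✓

25⁻¹ ≡ 37 (mod 42)


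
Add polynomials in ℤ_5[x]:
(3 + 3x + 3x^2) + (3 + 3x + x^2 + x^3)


Add coefficients mod 5:
x^0: 3 + 3 = 1 (mod 5)
x^1: 3 + 3 = 1 (mod 5)
x^2: 3 + 1 = 4 (mod 5)
x^3: 0 + 1 = 1 (mod 5)
Result: 1 + x + 4x^2 + x^3

f + g = 1 + x + 4x^2 + x^3


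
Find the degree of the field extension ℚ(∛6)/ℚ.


∛6 has minimal polynomial x³ - 6 (irreducible over ℚ since 6 is not a perfect cube)

[ℚ(∛6)/ℚ] = 3


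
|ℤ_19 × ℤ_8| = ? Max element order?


|ℤ_19 × ℤ_8| = 19 × 8 = 152
Max element order = lcm(19,8) = 152
Cyclic? Yes (gcd=1)

|ℤ_19×ℤ_8| = 152, max element order = 152


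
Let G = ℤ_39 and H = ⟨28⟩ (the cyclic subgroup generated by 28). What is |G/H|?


|⟨28⟩| = n / gcd(28, 39) = 39 / 1 = 39
H is normal (ℤ_39 is abelian).
|G/H| = |G| / |H| = 39 / 39 = 1

|G/H| = 1


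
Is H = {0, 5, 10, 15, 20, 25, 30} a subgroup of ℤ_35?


Subgroup test for H = {0, 5, 10, 15, 20, 25, 30} in (ℤ_35, +):
(1) 0 ∈ H? Yes
(2) Closure: for all a,b ∈ H, (a+b) mod 35 ∈ H? Yes
(3) Inverses: for all a ∈ H, -a mod 35 ∈ H? Yes

Yes, H is a subgroup of ℤ_35


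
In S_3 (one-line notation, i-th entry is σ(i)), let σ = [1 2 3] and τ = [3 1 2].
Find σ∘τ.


σ∘τ: apply τ first, then σ
1 →τ 3 →σ 3
2 →τ 1 →σ 1
3 →τ 2 →σ 2

σ∘τ = [3 1 2]


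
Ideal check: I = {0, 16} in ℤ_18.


Check ideal conditions for I = {0, 16} in ℤ_18:
(1) I is an additive subgroup? No
(2) For r ∈ ℤ_18 and a ∈ I: r·a ∈ I? No  [counterexample: r=2, a=16, r·a mod 18 = 14 ∉ I]

No, I is not an ideal of ℤ_18


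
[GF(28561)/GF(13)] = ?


GF(28561) = GF(13^4), so the extension degree is 4

[GF(28561)/GF(13)] = 4


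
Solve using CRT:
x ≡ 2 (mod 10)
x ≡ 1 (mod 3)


m₁ = 10, m₂ = 3, gcd = 1, so CRT applies. M = m₁·m₂ = 30
Let M₁ = M/m₁ = 3, M₂ = M/m₂ = 10
Find y₁ ≡ M₁⁻¹ (mod m₁): 3⁻¹ ≡ 7 (mod 10)
Find y₂ ≡ M₂⁻¹ (mod m₂): 10⁻¹ ≡ 1 (mod 3)
x = a₁·M₁·y₁ + a₂·M₂·y₂ = 2·3·7 + 1·10·1 = 52
Reduce mod 30: x ≡ 22
Check: 22 mod 10 = 2 ✓, 22 mod 3 = 1 ✓

x ≡ 22 (mod 30)


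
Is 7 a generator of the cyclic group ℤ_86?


g generates ℤ_n iff gcd(g, n) = 1
gcd(7, 86) = 1
Since gcd = 1, 7 is a generator.

Yes, 7 generates ℤ_86


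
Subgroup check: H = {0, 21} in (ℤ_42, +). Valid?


Subgroup test for H = {0, 21} in (ℤ_42, +):
(1) 0 ∈ H? Yes
(2) Closure: for all a,b ∈ H, (a+b) mod 42 ∈ H? Yes
(3) Inverses: for all a ∈ H, -a mod 42 ∈ H? Yes

Yes, H is a subgroup of ℤ_42


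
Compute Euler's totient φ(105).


Factor n: 105 = 3 × 5 × 7
φ(n) = n · ∏(1 - 1/p) over distinct primes p | n
φ(105) = 105 · (1 - 1/3) · (1 - 1/5) · (1 - 1/7) = 48

φ(105) = 48


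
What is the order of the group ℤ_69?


ℤ_n has n elements.

|ℤ_69| = 69


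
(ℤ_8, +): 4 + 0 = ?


Operation: addition mod 8
4 + 0 = (a + b) mod 8 with a = 4, b = 0

4 + 0 = 4


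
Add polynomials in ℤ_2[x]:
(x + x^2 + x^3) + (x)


Add coefficients mod 2:
x^0: 0 + 0 = 0 (mod 2)
x^1: 1 + 1 = 0 (mod 2)
x^2: 1 + 0 = 1 (mod 2)
x^3: 1 + 0 = 1 (mod 2)
Result: x^2 + x^3

f + g = x^2 + x^3


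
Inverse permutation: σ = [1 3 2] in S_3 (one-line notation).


To find σ⁻¹, swap domain and range:
σ(1) = 1 → σ⁻¹(1) = 1
σ(2) = 3 → σ⁻¹(3) = 2
σ(3) = 2 → σ⁻¹(2) = 3

σ⁻¹ = [1 3 2]


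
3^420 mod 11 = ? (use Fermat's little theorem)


Fermat's little theorem: if p is prime and gcd(a,p)=1, then a^(p-1) ≡ 1 (mod p)
p = 11 is prime, gcd(3,11) = 1
Reduce exponent: 420 mod 10 = 0
So 3^420 ≡ 3^0 (mod 11)
3^0 = 1

3^420 ≡ 1 (mod 11)


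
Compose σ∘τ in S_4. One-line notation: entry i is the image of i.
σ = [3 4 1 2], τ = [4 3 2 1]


σ∘τ: apply τ first, then σ
1 →τ 4 →σ 2
2 →τ 3 →σ 1
3 →τ 2 →σ 4
4 →τ 1 →σ 3

σ∘τ = [2 1 4 3]


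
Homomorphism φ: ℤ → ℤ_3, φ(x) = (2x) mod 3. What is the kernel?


Kernel = preimage of identity
ker(φ) = {x ∈ ℤ : 2x ≡ 0 (mod 3)}. gcd(2,3) = 1, so 2x ≡ 0 (mod 3) ⟺ x ≡ 0 (mod 3/1 = 3). Hence ker(φ) = 3ℤ

ker(φ) = 3ℤ


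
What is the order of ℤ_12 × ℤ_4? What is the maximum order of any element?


|ℤ_12 × ℤ_4| = 12 × 4 = 48
Max element order = lcm(12,4) = 12
Cyclic? No (gcd=4)

|ℤ_12×ℤ_4| = 48, max element order = 12


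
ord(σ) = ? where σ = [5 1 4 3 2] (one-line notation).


Cycle decomposition: (1 5 2) (3 4)
Cycle lengths: 3, 2
Order = lcm(3, 2) = 6

ord(σ) = 6


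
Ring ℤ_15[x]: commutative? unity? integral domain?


ℤ_15 has zero divisors (3·5 ≡ 0), and these lift to constant zero divisors in ℤ_15[x]; so not an integral domain
Commutative: Yes
Integral domain: No
Has unity: Yes

ℤ_15[x]: Commutative=Yes, Unity=Yes


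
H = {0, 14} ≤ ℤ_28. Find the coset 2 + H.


2 + H = {2 + h (mod 28) : h ∈ H}
2+0=2, 2+14=16

2 + H = {2, 16}


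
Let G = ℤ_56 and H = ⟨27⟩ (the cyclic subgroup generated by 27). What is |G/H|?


|⟨27⟩| = n / gcd(27, 56) = 56 / 1 = 56
H is normal (ℤ_56 is abelian).
|G/H| = |G| / |H| = 56 / 56 = 1

|G/H| = 1


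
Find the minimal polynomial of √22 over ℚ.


√22 satisfies x² - 22 = 0, irreducible over ℚ since 22 is squarefree

Minimal polynomial: x² - 22


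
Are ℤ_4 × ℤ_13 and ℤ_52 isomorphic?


Comparing ℤ_4 × ℤ_13 and ℤ_52:
gcd(4,13) = 1, so ℤ_4 × ℤ_13 ≅ ℤ_52 (CRT)

Yes, ℤ_4 × ℤ_13 ≅ ℤ_52


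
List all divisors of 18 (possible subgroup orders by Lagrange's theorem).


Lagrange's theorem: |H| divides |G|
|G| = 18
Divisors of 18: 1, 2, 3, 6, 9, 18

Possible subgroup orders: {1, 2, 3, 6, 9, 18}


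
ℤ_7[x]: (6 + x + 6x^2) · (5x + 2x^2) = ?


Expand and collect like terms; reduce coefficients mod 7:
x^0: 6·0 = 0 ≡ 0 (mod 7)
x^1: 6·5 + 1·0 = 30 ≡ 2 (mod 7)
x^2: 6·2 + 1·5 + 6·0 = 17 ≡ 3 (mod 7)
x^3: 1·2 + 6·5 = 32 ≡ 4 (mod 7)
x^4: 6·2 = 12 ≡ 5 (mod 7)
Result: 2x + 3x^2 + 4x^3 + 5x^4

f · g = 2x + 3x^2 + 4x^3 + 5x^4


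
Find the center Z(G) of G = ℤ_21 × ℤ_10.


Z(G) = {g ∈ G | gx = xg for all x ∈ G}
Direct product of abelian groups is abelian, so Z(G) = G

Z(ℤ_21 × ℤ_10) = ℤ_21 × ℤ_10


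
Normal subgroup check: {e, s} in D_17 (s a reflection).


H = {e, s} in D_17 (s a reflection)
r·s·r⁻¹ = sr⁻² ≠ s for n ≥ 3, so {e, s} is not closed under conjugation

No, not a normal subgroup


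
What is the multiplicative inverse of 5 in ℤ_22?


Use the extended Euclidean algorithm to write 1 = 5·s + 22·t; then s mod 22 is the inverse.
Euclidean algorithm:
  5 = 0·22 + 5
  22 = 4·5 + 2
  5 = 2·2 + 1
  2 = 2·1 + 0
gcd(5,22) = 1
Back-substitution gives: 5·(9) + 22·(-2) = 1
So 5⁻¹ ≡ 9 ≡ 9 (mod 22)
Check: 5 × 9 = 45 ≡ 1 (mod 22) ✓

5⁻¹ ≡ 9 (mod 22)
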